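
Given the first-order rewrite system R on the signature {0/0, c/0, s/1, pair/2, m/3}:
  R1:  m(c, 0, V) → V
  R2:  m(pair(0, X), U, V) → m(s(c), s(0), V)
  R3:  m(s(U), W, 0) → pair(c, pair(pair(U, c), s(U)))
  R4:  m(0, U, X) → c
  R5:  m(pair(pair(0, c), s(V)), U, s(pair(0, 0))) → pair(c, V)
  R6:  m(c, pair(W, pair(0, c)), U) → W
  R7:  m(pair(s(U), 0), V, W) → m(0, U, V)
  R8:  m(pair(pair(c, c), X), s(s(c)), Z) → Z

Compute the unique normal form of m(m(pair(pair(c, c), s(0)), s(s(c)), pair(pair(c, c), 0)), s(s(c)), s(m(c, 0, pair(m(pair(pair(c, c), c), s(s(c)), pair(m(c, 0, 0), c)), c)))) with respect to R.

1. m(m(pair(pair(c, c), s(0)), s(s(c)), pair(pair(c, c), 0)), s(s(c)), s(m(c, 0, pair(m(pair(pair(c, c), c), s(s(c)), pair(m(c, 0, 0), c)), c))))  →  m(pair(pair(c, c), 0), s(s(c)), s(m(c, 0, pair(m(pair(pair(c, c), c), s(s(c)), pair(m(c, 0, 0), c)), c))))   [R8 at 1]
2. m(pair(pair(c, c), 0), s(s(c)), s(m(c, 0, pair(m(pair(pair(c, c), c), s(s(c)), pair(m(c, 0, 0), c)), c))))  →  s(m(c, 0, pair(m(pair(pair(c, c), c), s(s(c)), pair(m(c, 0, 0), c)), c)))   [R8 at ε]
3. s(m(c, 0, pair(m(pair(pair(c, c), c), s(s(c)), pair(m(c, 0, 0), c)), c)))  →  s(pair(m(pair(pair(c, c), c), s(s(c)), pair(m(c, 0, 0), c)), c))   [R1 at 1]
4. s(pair(m(pair(pair(c, c), c), s(s(c)), pair(m(c, 0, 0), c)), c))  →  s(pair(pair(m(c, 0, 0), c), c))   [R8 at 1.1]
5. s(pair(pair(m(c, 0, 0), c), c))  →  s(pair(pair(0, c), c))   [R1 at 1.1.1]

s(pair(pair(0, c), c))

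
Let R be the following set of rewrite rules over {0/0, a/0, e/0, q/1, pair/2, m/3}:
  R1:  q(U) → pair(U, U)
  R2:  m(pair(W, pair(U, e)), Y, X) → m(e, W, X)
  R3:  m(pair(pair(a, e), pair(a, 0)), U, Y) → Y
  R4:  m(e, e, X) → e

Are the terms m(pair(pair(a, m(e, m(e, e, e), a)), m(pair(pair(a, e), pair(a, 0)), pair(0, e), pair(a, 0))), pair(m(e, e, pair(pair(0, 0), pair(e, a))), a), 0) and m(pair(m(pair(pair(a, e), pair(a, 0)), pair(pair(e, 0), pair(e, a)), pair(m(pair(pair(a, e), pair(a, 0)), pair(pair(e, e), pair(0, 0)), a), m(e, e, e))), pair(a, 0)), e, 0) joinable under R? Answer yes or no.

yes — NF(t₁) = 0, NF(t₂) = 0

Reduce t₁ = m(pair(pair(a, m(e, m(e, e, e), a)), m(pair(pair(a, e), pair(a, 0)), pair(0, e), pair(a, 0))), pair(m(e, e, pair(pair(0, 0), pair(e, a))), a), 0):
1. m(pair(pair(a, m(e, m(e, e, e), a)), m(pair(pair(a, e), pair(a, 0)), pair(0, e), pair(a, 0))), pair(m(e, e, pair(pair(0, 0), pair(e, a))), a), 0)  →  m(pair(pair(a, m(e, e, a)), m(pair(pair(a, e), pair(a, 0)), pair(0, e), pair(a, 0))), pair(m(e, e, pair(pair(0, 0), pair(e, a))), a), 0)   [R4 at 1.1.2.2]
2. m(pair(pair(a, m(e, e, a)), m(pair(pair(a, e), pair(a, 0)), pair(0, e), pair(a, 0))), pair(m(e, e, pair(pair(0, 0), pair(e, a))), a), 0)  →  m(pair(pair(a, e), m(pair(pair(a, e), pair(a, 0)), pair(0, e), pair(a, 0))), pair(m(e, e, pair(pair(0, 0), pair(e, a))), a), 0)   [R4 at 1.1.2]
3. m(pair(pair(a, e), m(pair(pair(a, e), pair(a, 0)), pair(0, e), pair(a, 0))), pair(m(e, e, pair(pair(0, 0), pair(e, a))), a), 0)  →  m(pair(pair(a, e), pair(a, 0)), pair(m(e, e, pair(pair(0, 0), pair(e, a))), a), 0)   [R3 at 1.2]
4. m(pair(pair(a, e), pair(a, 0)), pair(m(e, e, pair(pair(0, 0), pair(e, a))), a), 0)  →  0   [R3 at ε]

Reduce t₂ = m(pair(m(pair(pair(a, e), pair(a, 0)), pair(pair(e, 0), pair(e, a)), pair(m(pair(pair(a, e), pair(a, 0)), pair(pair(e, e), pair(0, 0)), a), m(e, e, e))), pair(a, 0)), e, 0):
1. m(pair(m(pair(pair(a, e), pair(a, 0)), pair(pair(e, 0), pair(e, a)), pair(m(pair(pair(a, e), pair(a, 0)), pair(pair(e, e), pair(0, 0)), a), m(e, e, e))), pair(a, 0)), e, 0)  →  m(pair(pair(m(pair(pair(a, e), pair(a, 0)), pair(pair(e, e), pair(0, 0)), a), m(e, e, e)), pair(a, 0)), e, 0)   [R3 at 1.1]
2. m(pair(pair(m(pair(pair(a, e), pair(a, 0)), pair(pair(e, e), pair(0, 0)), a), m(e, e, e)), pair(a, 0)), e, 0)  →  m(pair(pair(a, m(e, e, e)), pair(a, 0)), e, 0)   [R3 at 1.1.1]
3. m(pair(pair(a, m(e, e, e)), pair(a, 0)), e, 0)  →  m(pair(pair(a, e), pair(a, 0)), e, 0)   [R4 at 1.1.2]
4. m(pair(pair(a, e), pair(a, 0)), e, 0)  →  0   [R3 at ε]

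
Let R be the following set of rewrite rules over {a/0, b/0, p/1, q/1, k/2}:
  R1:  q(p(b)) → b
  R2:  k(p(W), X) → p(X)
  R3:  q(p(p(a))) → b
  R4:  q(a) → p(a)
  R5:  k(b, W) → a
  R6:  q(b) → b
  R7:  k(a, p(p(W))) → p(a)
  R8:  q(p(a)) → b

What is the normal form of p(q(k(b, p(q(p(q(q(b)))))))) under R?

1. p(q(k(b, p(q(p(q(q(b))))))))  →  p(q(a))   [R5 at 1.1]
2. p(q(a))  →  p(p(a))   [R4 at 1]

p(p(a))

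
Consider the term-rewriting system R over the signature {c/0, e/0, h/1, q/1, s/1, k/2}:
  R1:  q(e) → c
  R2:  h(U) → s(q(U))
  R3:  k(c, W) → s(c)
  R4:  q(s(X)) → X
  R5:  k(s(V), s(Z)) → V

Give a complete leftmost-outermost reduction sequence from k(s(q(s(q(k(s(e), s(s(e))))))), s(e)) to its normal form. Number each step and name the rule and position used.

c

1. k(s(q(s(q(k(s(e), s(s(e))))))), s(e))  →  q(s(q(k(s(e), s(s(e))))))   [R5 at ε]
2. q(s(q(k(s(e), s(s(e))))))  →  q(k(s(e), s(s(e))))   [R4 at ε]
3. q(k(s(e), s(s(e))))  →  q(e)   [R5 at 1]
4. q(e)  →  c   [R1 at ε]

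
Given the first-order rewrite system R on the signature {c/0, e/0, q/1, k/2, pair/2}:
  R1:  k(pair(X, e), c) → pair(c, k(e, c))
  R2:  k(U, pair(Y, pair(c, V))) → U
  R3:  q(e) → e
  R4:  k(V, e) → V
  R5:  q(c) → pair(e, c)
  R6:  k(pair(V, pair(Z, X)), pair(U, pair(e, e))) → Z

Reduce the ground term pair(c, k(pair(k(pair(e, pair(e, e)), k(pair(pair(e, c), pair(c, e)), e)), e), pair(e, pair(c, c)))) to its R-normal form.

pair(c, pair(pair(e, pair(e, e)), e))

1. pair(c, k(pair(k(pair(e, pair(e, e)), k(pair(pair(e, c), pair(c, e)), e)), e), pair(e, pair(c, c))))  →  pair(c, pair(k(pair(e, pair(e, e)), k(pair(pair(e, c), pair(c, e)), e)), e))   [R2 at 2]
2. pair(c, pair(k(pair(e, pair(e, e)), k(pair(pair(e, c), pair(c, e)), e)), e))  →  pair(c, pair(k(pair(e, pair(e, e)), pair(pair(e, c), pair(c, e))), e))   [R4 at 2.1.2]
3. pair(c, pair(k(pair(e, pair(e, e)), pair(pair(e, c), pair(c, e))), e))  →  pair(c, pair(pair(e, pair(e, e)), e))   [R2 at 2.1]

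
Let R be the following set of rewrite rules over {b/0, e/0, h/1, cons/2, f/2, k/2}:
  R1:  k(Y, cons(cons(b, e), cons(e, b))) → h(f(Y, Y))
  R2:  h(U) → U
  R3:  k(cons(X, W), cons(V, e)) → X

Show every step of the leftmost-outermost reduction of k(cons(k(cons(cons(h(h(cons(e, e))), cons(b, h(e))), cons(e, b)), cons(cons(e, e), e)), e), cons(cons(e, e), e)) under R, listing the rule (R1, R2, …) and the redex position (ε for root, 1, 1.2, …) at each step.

1. k(cons(k(cons(cons(h(h(cons(e, e))), cons(b, h(e))), cons(e, b)), cons(cons(e, e), e)), e), cons(cons(e, e), e))  →  k(cons(cons(h(h(cons(e, e))), cons(b, h(e))), cons(e, b)), cons(cons(e, e), e))   [R3 at ε]
2. k(cons(cons(h(h(cons(e, e))), cons(b, h(e))), cons(e, b)), cons(cons(e, e), e))  →  cons(h(h(cons(e, e))), cons(b, h(e)))   [R3 at ε]
3. cons(h(h(cons(e, e))), cons(b, h(e)))  →  cons(h(cons(e, e)), cons(b, h(e)))   [R2 at 1]
4. cons(h(cons(e, e)), cons(b, h(e)))  →  cons(cons(e, e), cons(b, h(e)))   [R2 at 1]
5. cons(cons(e, e), cons(b, h(e)))  →  cons(cons(e, e), cons(b, e))   [R2 at 2.2]

cons(cons(e, e), cons(b, e))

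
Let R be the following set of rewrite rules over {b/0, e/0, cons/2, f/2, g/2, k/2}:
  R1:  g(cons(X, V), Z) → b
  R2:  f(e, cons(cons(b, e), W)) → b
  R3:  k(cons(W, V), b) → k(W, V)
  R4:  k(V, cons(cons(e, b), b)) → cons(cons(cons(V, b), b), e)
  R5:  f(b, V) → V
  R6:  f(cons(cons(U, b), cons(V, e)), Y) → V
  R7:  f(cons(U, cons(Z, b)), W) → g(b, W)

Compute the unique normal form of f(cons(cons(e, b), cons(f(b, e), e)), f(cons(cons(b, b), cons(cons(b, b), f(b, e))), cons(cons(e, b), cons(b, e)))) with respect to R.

1. f(cons(cons(e, b), cons(f(b, e), e)), f(cons(cons(b, b), cons(cons(b, b), f(b, e))), cons(cons(e, b), cons(b, e))))  →  f(b, e)   [R6 at ε]
2. f(b, e)  →  e   [R5 at ε]

e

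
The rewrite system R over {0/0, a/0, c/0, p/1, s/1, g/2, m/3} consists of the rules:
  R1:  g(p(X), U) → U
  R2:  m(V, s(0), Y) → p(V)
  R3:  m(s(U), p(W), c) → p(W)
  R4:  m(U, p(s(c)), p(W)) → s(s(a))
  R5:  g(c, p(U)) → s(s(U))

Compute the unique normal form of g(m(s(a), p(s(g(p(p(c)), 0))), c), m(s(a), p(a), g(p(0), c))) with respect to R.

p(a)

1. g(m(s(a), p(s(g(p(p(c)), 0))), c), m(s(a), p(a), g(p(0), c)))  →  g(p(s(g(p(p(c)), 0))), m(s(a), p(a), g(p(0), c)))   [R3 at 1]
2. g(p(s(g(p(p(c)), 0))), m(s(a), p(a), g(p(0), c)))  →  m(s(a), p(a), g(p(0), c))   [R1 at ε]
3. m(s(a), p(a), g(p(0), c))  →  m(s(a), p(a), c)   [R1 at 3]
4. m(s(a), p(a), c)  →  p(a)   [R3 at ε]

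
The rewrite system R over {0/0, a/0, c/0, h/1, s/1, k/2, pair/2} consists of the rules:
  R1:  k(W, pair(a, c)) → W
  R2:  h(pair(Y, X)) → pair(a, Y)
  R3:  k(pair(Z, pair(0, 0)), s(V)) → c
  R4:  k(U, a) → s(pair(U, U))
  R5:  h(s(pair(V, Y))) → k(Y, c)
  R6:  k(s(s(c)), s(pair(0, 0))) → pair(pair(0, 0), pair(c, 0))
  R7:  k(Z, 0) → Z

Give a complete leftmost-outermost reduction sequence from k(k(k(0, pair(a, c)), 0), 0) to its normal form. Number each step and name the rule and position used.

0

1. k(k(k(0, pair(a, c)), 0), 0)  →  k(k(0, pair(a, c)), 0)   [R7 at ε]
2. k(k(0, pair(a, c)), 0)  →  k(0, pair(a, c))   [R7 at ε]
3. k(0, pair(a, c))  →  0   [R1 at ε]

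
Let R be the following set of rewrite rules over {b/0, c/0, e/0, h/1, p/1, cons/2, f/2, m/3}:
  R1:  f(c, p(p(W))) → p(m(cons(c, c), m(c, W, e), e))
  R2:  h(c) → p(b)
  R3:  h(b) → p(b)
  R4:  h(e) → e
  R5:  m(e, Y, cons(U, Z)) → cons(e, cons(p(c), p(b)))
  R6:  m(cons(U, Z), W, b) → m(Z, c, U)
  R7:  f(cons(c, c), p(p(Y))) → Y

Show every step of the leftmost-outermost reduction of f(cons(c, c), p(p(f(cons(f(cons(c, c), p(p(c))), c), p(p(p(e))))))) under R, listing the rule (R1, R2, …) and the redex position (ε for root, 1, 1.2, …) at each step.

1. f(cons(c, c), p(p(f(cons(f(cons(c, c), p(p(c))), c), p(p(p(e)))))))  →  f(cons(f(cons(c, c), p(p(c))), c), p(p(p(e))))   [R7 at ε]
2. f(cons(f(cons(c, c), p(p(c))), c), p(p(p(e))))  →  f(cons(c, c), p(p(p(e))))   [R7 at 1.1]
3. f(cons(c, c), p(p(p(e))))  →  p(e)   [R7 at ε]

p(e)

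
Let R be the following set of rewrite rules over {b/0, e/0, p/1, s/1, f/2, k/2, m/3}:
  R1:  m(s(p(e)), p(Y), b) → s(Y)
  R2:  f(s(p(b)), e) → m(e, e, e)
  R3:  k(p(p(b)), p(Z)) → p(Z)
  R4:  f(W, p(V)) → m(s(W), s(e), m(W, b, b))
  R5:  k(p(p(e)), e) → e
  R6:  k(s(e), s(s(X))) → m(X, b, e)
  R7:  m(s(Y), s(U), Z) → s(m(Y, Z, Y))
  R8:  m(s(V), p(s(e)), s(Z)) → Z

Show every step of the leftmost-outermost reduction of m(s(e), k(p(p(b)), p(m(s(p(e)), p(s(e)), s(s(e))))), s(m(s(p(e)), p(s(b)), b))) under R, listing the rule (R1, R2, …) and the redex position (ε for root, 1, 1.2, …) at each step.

s(s(b))

1. m(s(e), k(p(p(b)), p(m(s(p(e)), p(s(e)), s(s(e))))), s(m(s(p(e)), p(s(b)), b)))  →  m(s(e), p(m(s(p(e)), p(s(e)), s(s(e)))), s(m(s(p(e)), p(s(b)), b)))   [R3 at 2]
2. m(s(e), p(m(s(p(e)), p(s(e)), s(s(e)))), s(m(s(p(e)), p(s(b)), b)))  →  m(s(e), p(s(e)), s(m(s(p(e)), p(s(b)), b)))   [R8 at 2.1]
3. m(s(e), p(s(e)), s(m(s(p(e)), p(s(b)), b)))  →  m(s(p(e)), p(s(b)), b)   [R8 at ε]
4. m(s(p(e)), p(s(b)), b)  →  s(s(b))   [R1 at ε]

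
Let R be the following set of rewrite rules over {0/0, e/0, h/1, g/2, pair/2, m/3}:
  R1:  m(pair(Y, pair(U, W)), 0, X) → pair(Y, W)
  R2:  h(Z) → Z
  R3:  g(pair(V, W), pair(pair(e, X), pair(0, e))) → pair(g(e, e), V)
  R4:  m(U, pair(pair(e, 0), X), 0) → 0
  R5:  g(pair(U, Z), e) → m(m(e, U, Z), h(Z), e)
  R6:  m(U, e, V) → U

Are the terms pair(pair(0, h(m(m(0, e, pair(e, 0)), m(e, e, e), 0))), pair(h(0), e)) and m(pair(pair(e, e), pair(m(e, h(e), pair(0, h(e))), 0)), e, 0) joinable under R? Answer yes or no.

no — NF(t₁) = pair(pair(0, 0), pair(0, e)), NF(t₂) = pair(pair(e, e), pair(e, 0))

Reduce t₁ = pair(pair(0, h(m(m(0, e, pair(e, 0)), m(e, e, e), 0))), pair(h(0), e)):
1. pair(pair(0, h(m(m(0, e, pair(e, 0)), m(e, e, e), 0))), pair(h(0), e))  →  pair(pair(0, m(m(0, e, pair(e, 0)), m(e, e, e), 0)), pair(h(0), e))   [R2 at 1.2]
2. pair(pair(0, m(m(0, e, pair(e, 0)), m(e, e, e), 0)), pair(h(0), e))  →  pair(pair(0, m(0, m(e, e, e), 0)), pair(h(0), e))   [R6 at 1.2.1]
3. pair(pair(0, m(0, m(e, e, e), 0)), pair(h(0), e))  →  pair(pair(0, m(0, e, 0)), pair(h(0), e))   [R6 at 1.2.2]
4. pair(pair(0, m(0, e, 0)), pair(h(0), e))  →  pair(pair(0, 0), pair(h(0), e))   [R6 at 1.2]
5. pair(pair(0, 0), pair(h(0), e))  →  pair(pair(0, 0), pair(0, e))   [R2 at 2.1]

Reduce t₂ = m(pair(pair(e, e), pair(m(e, h(e), pair(0, h(e))), 0)), e, 0):
1. m(pair(pair(e, e), pair(m(e, h(e), pair(0, h(e))), 0)), e, 0)  →  pair(pair(e, e), pair(m(e, h(e), pair(0, h(e))), 0))   [R6 at ε]
2. pair(pair(e, e), pair(m(e, h(e), pair(0, h(e))), 0))  →  pair(pair(e, e), pair(m(e, e, pair(0, h(e))), 0))   [R2 at 2.1.2]
3. pair(pair(e, e), pair(m(e, e, pair(0, h(e))), 0))  →  pair(pair(e, e), pair(e, 0))   [R6 at 2.1]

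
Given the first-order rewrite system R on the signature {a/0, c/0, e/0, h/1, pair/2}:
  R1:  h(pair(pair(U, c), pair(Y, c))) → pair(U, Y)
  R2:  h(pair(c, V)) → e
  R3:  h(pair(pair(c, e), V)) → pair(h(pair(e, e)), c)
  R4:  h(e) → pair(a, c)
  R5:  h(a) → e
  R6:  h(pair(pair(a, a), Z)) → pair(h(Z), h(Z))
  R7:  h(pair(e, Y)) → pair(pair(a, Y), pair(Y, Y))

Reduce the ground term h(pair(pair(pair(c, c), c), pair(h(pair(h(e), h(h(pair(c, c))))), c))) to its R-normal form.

1. h(pair(pair(pair(c, c), c), pair(h(pair(h(e), h(h(pair(c, c))))), c)))  →  pair(pair(c, c), h(pair(h(e), h(h(pair(c, c))))))   [R1 at ε]
2. pair(pair(c, c), h(pair(h(e), h(h(pair(c, c))))))  →  pair(pair(c, c), h(pair(pair(a, c), h(h(pair(c, c))))))   [R4 at 2.1.1]
3. pair(pair(c, c), h(pair(pair(a, c), h(h(pair(c, c))))))  →  pair(pair(c, c), h(pair(pair(a, c), h(e))))   [R2 at 2.1.2.1]
4. pair(pair(c, c), h(pair(pair(a, c), h(e))))  →  pair(pair(c, c), h(pair(pair(a, c), pair(a, c))))   [R4 at 2.1.2]
5. pair(pair(c, c), h(pair(pair(a, c), pair(a, c))))  →  pair(pair(c, c), pair(a, a))   [R1 at 2]

pair(pair(c, c), pair(a, a))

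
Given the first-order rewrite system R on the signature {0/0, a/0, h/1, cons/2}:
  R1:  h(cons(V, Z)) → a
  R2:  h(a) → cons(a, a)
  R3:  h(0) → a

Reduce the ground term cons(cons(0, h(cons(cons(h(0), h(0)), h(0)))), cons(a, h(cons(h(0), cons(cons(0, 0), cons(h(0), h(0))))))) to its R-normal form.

1. cons(cons(0, h(cons(cons(h(0), h(0)), h(0)))), cons(a, h(cons(h(0), cons(cons(0, 0), cons(h(0), h(0)))))))  →  cons(cons(0, a), cons(a, h(cons(h(0), cons(cons(0, 0), cons(h(0), h(0)))))))   [R1 at 1.2]
2. cons(cons(0, a), cons(a, h(cons(h(0), cons(cons(0, 0), cons(h(0), h(0)))))))  →  cons(cons(0, a), cons(a, a))   [R1 at 2.2]

cons(cons(0, a), cons(a, a))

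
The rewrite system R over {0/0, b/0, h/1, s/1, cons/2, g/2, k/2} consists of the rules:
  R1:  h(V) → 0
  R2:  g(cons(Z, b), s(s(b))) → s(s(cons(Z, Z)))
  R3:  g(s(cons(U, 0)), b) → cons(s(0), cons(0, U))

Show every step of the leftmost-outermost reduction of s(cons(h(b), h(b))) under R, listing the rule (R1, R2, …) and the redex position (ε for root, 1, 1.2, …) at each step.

1. s(cons(h(b), h(b)))  →  s(cons(0, h(b)))   [R1 at 1.1]
2. s(cons(0, h(b)))  →  s(cons(0, 0))   [R1 at 1.2]

s(cons(0, 0))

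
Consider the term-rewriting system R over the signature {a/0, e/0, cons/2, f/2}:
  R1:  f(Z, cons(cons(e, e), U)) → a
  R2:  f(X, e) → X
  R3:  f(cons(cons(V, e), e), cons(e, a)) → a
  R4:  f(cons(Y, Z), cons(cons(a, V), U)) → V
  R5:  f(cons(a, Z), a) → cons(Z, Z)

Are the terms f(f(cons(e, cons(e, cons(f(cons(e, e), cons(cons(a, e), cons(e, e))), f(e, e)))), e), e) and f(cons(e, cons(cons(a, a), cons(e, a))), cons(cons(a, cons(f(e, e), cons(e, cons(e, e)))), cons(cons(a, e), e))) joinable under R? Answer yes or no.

Reduce t₁ = f(f(cons(e, cons(e, cons(f(cons(e, e), cons(cons(a, e), cons(e, e))), f(e, e)))), e), e):
1. f(f(cons(e, cons(e, cons(f(cons(e, e), cons(cons(a, e), cons(e, e))), f(e, e)))), e), e)  →  f(cons(e, cons(e, cons(f(cons(e, e), cons(cons(a, e), cons(e, e))), f(e, e)))), e)   [R2 at ε]
2. f(cons(e, cons(e, cons(f(cons(e, e), cons(cons(a, e), cons(e, e))), f(e, e)))), e)  →  cons(e, cons(e, cons(f(cons(e, e), cons(cons(a, e), cons(e, e))), f(e, e))))   [R2 at ε]
3. cons(e, cons(e, cons(f(cons(e, e), cons(cons(a, e), cons(e, e))), f(e, e))))  →  cons(e, cons(e, cons(e, f(e, e))))   [R4 at 2.2.1]
4. cons(e, cons(e, cons(e, f(e, e))))  →  cons(e, cons(e, cons(e, e)))   [R2 at 2.2.2]

Reduce t₂ = f(cons(e, cons(cons(a, a), cons(e, a))), cons(cons(a, cons(f(e, e), cons(e, cons(e, e)))), cons(cons(a, e), e))):
1. f(cons(e, cons(cons(a, a), cons(e, a))), cons(cons(a, cons(f(e, e), cons(e, cons(e, e)))), cons(cons(a, e), e)))  →  cons(f(e, e), cons(e, cons(e, e)))   [R4 at ε]
2. cons(f(e, e), cons(e, cons(e, e)))  →  cons(e, cons(e, cons(e, e)))   [R2 at 1]

yes — NF(t₁) = cons(e, cons(e, cons(e, e))), NF(t₂) = cons(e, cons(e, cons(e, e)))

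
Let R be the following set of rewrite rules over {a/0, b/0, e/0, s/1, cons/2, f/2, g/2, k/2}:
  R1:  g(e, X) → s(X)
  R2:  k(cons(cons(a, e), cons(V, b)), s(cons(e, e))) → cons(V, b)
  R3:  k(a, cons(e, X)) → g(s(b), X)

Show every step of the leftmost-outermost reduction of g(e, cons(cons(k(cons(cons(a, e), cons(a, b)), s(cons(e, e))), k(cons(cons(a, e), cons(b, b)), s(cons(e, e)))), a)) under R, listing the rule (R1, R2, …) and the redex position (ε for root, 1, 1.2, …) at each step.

s(cons(cons(cons(a, b), cons(b, b)), a))

1. g(e, cons(cons(k(cons(cons(a, e), cons(a, b)), s(cons(e, e))), k(cons(cons(a, e), cons(b, b)), s(cons(e, e)))), a))  →  s(cons(cons(k(cons(cons(a, e), cons(a, b)), s(cons(e, e))), k(cons(cons(a, e), cons(b, b)), s(cons(e, e)))), a))   [R1 at ε]
2. s(cons(cons(k(cons(cons(a, e), cons(a, b)), s(cons(e, e))), k(cons(cons(a, e), cons(b, b)), s(cons(e, e)))), a))  →  s(cons(cons(cons(a, b), k(cons(cons(a, e), cons(b, b)), s(cons(e, e)))), a))   [R2 at 1.1.1]
3. s(cons(cons(cons(a, b), k(cons(cons(a, e), cons(b, b)), s(cons(e, e)))), a))  →  s(cons(cons(cons(a, b), cons(b, b)), a))   [R2 at 1.1.2]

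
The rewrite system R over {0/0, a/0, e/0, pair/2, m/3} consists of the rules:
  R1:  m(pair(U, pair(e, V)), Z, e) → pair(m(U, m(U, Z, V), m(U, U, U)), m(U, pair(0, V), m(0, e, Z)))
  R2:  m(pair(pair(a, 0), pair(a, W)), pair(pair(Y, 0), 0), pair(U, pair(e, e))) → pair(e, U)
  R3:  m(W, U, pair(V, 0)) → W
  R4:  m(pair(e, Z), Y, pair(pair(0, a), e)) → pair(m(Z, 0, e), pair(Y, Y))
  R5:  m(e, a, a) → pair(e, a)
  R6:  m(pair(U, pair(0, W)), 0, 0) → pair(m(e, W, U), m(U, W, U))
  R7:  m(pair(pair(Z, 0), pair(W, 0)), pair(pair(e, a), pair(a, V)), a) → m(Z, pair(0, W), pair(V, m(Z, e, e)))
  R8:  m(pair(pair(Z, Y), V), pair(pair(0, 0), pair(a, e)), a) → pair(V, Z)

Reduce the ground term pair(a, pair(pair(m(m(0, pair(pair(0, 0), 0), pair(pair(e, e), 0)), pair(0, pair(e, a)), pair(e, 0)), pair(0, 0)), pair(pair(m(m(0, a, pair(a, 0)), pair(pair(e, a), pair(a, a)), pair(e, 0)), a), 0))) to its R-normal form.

1. pair(a, pair(pair(m(m(0, pair(pair(0, 0), 0), pair(pair(e, e), 0)), pair(0, pair(e, a)), pair(e, 0)), pair(0, 0)), pair(pair(m(m(0, a, pair(a, 0)), pair(pair(e, a), pair(a, a)), pair(e, 0)), a), 0)))  →  pair(a, pair(pair(m(0, pair(pair(0, 0), 0), pair(pair(e, e), 0)), pair(0, 0)), pair(pair(m(m(0, a, pair(a, 0)), pair(pair(e, a), pair(a, a)), pair(e, 0)), a), 0)))   [R3 at 2.1.1]
2. pair(a, pair(pair(m(0, pair(pair(0, 0), 0), pair(pair(e, e), 0)), pair(0, 0)), pair(pair(m(m(0, a, pair(a, 0)), pair(pair(e, a), pair(a, a)), pair(e, 0)), a), 0)))  →  pair(a, pair(pair(0, pair(0, 0)), pair(pair(m(m(0, a, pair(a, 0)), pair(pair(e, a), pair(a, a)), pair(e, 0)), a), 0)))   [R3 at 2.1.1]
3. pair(a, pair(pair(0, pair(0, 0)), pair(pair(m(m(0, a, pair(a, 0)), pair(pair(e, a), pair(a, a)), pair(e, 0)), a), 0)))  →  pair(a, pair(pair(0, pair(0, 0)), pair(pair(m(0, a, pair(a, 0)), a), 0)))   [R3 at 2.2.1.1]
4. pair(a, pair(pair(0, pair(0, 0)), pair(pair(m(0, a, pair(a, 0)), a), 0)))  →  pair(a, pair(pair(0, pair(0, 0)), pair(pair(0, a), 0)))   [R3 at 2.2.1.1]

pair(a, pair(pair(0, pair(0, 0)), pair(pair(0, a), 0)))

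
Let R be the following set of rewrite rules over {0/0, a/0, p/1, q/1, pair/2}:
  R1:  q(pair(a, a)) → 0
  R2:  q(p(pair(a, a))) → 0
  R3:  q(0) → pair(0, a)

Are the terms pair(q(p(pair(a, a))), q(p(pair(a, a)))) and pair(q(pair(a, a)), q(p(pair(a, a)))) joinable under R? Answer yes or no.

Reduce t₁ = pair(q(p(pair(a, a))), q(p(pair(a, a)))):
1. pair(q(p(pair(a, a))), q(p(pair(a, a))))  →  pair(0, q(p(pair(a, a))))   [R2 at 1]
2. pair(0, q(p(pair(a, a))))  →  pair(0, 0)   [R2 at 2]

Reduce t₂ = pair(q(pair(a, a)), q(p(pair(a, a)))):
1. pair(q(pair(a, a)), q(p(pair(a, a))))  →  pair(0, q(p(pair(a, a))))   [R1 at 1]
2. pair(0, q(p(pair(a, a))))  →  pair(0, 0)   [R2 at 2]

yes — NF(t₁) = pair(0, 0), NF(t₂) = pair(0, 0)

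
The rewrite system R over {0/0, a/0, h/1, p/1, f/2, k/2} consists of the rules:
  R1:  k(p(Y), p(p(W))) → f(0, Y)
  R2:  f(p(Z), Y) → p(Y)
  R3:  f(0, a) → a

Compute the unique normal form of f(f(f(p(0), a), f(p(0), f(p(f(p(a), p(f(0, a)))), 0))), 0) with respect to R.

1. f(f(f(p(0), a), f(p(0), f(p(f(p(a), p(f(0, a)))), 0))), 0)  →  f(f(p(a), f(p(0), f(p(f(p(a), p(f(0, a)))), 0))), 0)   [R2 at 1.1]
2. f(f(p(a), f(p(0), f(p(f(p(a), p(f(0, a)))), 0))), 0)  →  f(p(f(p(0), f(p(f(p(a), p(f(0, a)))), 0))), 0)   [R2 at 1]
3. f(p(f(p(0), f(p(f(p(a), p(f(0, a)))), 0))), 0)  →  p(0)   [R2 at ε]

p(0)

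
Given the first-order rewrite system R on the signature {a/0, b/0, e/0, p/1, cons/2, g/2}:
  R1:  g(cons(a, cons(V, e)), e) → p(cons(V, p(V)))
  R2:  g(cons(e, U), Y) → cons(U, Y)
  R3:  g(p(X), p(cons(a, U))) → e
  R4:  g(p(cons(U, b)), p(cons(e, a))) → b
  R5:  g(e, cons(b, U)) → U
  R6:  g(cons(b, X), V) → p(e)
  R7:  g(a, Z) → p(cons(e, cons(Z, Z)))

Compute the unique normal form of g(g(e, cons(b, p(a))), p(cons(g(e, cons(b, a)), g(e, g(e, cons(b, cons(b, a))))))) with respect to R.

e

1. g(g(e, cons(b, p(a))), p(cons(g(e, cons(b, a)), g(e, g(e, cons(b, cons(b, a)))))))  →  g(p(a), p(cons(g(e, cons(b, a)), g(e, g(e, cons(b, cons(b, a)))))))   [R5 at 1]
2. g(p(a), p(cons(g(e, cons(b, a)), g(e, g(e, cons(b, cons(b, a)))))))  →  g(p(a), p(cons(a, g(e, g(e, cons(b, cons(b, a)))))))   [R5 at 2.1.1]
3. g(p(a), p(cons(a, g(e, g(e, cons(b, cons(b, a)))))))  →  e   [R3 at ε]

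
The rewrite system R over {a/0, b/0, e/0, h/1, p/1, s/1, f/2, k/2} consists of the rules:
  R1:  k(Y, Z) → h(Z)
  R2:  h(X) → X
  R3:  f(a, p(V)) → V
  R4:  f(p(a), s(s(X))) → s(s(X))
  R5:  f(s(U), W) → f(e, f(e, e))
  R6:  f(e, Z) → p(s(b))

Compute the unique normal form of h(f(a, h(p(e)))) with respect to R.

1. h(f(a, h(p(e))))  →  f(a, h(p(e)))   [R2 at ε]
2. f(a, h(p(e)))  →  f(a, p(e))   [R2 at 2]
3. f(a, p(e))  →  e   [R3 at ε]

e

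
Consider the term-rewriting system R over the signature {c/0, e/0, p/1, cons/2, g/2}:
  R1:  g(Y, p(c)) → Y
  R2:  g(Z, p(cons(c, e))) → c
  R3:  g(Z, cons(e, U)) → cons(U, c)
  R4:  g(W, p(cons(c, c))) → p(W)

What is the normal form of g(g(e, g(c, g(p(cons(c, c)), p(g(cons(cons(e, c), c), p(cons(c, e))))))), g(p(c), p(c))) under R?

e

1. g(g(e, g(c, g(p(cons(c, c)), p(g(cons(cons(e, c), c), p(cons(c, e))))))), g(p(c), p(c)))  →  g(g(e, g(c, g(p(cons(c, c)), p(c)))), g(p(c), p(c)))   [R2 at 1.2.2.2.1]
2. g(g(e, g(c, g(p(cons(c, c)), p(c)))), g(p(c), p(c)))  →  g(g(e, g(c, p(cons(c, c)))), g(p(c), p(c)))   [R1 at 1.2.2]
3. g(g(e, g(c, p(cons(c, c)))), g(p(c), p(c)))  →  g(g(e, p(c)), g(p(c), p(c)))   [R4 at 1.2]
4. g(g(e, p(c)), g(p(c), p(c)))  →  g(e, g(p(c), p(c)))   [R1 at 1]
5. g(e, g(p(c), p(c)))  →  g(e, p(c))   [R1 at 2]
6. g(e, p(c))  →  e   [R1 at ε]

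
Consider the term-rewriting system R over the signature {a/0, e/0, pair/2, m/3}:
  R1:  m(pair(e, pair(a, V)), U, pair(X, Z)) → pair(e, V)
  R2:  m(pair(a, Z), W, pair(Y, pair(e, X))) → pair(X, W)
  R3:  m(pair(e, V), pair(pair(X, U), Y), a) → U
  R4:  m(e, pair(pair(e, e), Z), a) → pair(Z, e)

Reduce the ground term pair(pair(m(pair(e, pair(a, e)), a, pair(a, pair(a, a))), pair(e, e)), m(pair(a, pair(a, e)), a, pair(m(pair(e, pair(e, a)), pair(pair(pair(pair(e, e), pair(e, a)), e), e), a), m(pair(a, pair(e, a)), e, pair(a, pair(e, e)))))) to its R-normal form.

1. pair(pair(m(pair(e, pair(a, e)), a, pair(a, pair(a, a))), pair(e, e)), m(pair(a, pair(a, e)), a, pair(m(pair(e, pair(e, a)), pair(pair(pair(pair(e, e), pair(e, a)), e), e), a), m(pair(a, pair(e, a)), e, pair(a, pair(e, e))))))  →  pair(pair(pair(e, e), pair(e, e)), m(pair(a, pair(a, e)), a, pair(m(pair(e, pair(e, a)), pair(pair(pair(pair(e, e), pair(e, a)), e), e), a), m(pair(a, pair(e, a)), e, pair(a, pair(e, e))))))   [R1 at 1.1]
2. pair(pair(pair(e, e), pair(e, e)), m(pair(a, pair(a, e)), a, pair(m(pair(e, pair(e, a)), pair(pair(pair(pair(e, e), pair(e, a)), e), e), a), m(pair(a, pair(e, a)), e, pair(a, pair(e, e))))))  →  pair(pair(pair(e, e), pair(e, e)), m(pair(a, pair(a, e)), a, pair(e, m(pair(a, pair(e, a)), e, pair(a, pair(e, e))))))   [R3 at 2.3.1]
3. pair(pair(pair(e, e), pair(e, e)), m(pair(a, pair(a, e)), a, pair(e, m(pair(a, pair(e, a)), e, pair(a, pair(e, e))))))  →  pair(pair(pair(e, e), pair(e, e)), m(pair(a, pair(a, e)), a, pair(e, pair(e, e))))   [R2 at 2.3.2]
4. pair(pair(pair(e, e), pair(e, e)), m(pair(a, pair(a, e)), a, pair(e, pair(e, e))))  →  pair(pair(pair(e, e), pair(e, e)), pair(e, a))   [R2 at 2]

pair(pair(pair(e, e), pair(e, e)), pair(e, a))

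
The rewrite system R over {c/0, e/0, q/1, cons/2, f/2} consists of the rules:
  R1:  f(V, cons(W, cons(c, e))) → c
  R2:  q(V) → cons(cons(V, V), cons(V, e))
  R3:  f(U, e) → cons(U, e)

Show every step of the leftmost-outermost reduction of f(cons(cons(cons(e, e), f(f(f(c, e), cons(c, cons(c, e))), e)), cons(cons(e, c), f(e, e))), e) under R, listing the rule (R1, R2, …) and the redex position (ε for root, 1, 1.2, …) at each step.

cons(cons(cons(cons(e, e), cons(c, e)), cons(cons(e, c), cons(e, e))), e)

1. f(cons(cons(cons(e, e), f(f(f(c, e), cons(c, cons(c, e))), e)), cons(cons(e, c), f(e, e))), e)  →  cons(cons(cons(cons(e, e), f(f(f(c, e), cons(c, cons(c, e))), e)), cons(cons(e, c), f(e, e))), e)   [R3 at ε]
2. cons(cons(cons(cons(e, e), f(f(f(c, e), cons(c, cons(c, e))), e)), cons(cons(e, c), f(e, e))), e)  →  cons(cons(cons(cons(e, e), cons(f(f(c, e), cons(c, cons(c, e))), e)), cons(cons(e, c), f(e, e))), e)   [R3 at 1.1.2]
3. cons(cons(cons(cons(e, e), cons(f(f(c, e), cons(c, cons(c, e))), e)), cons(cons(e, c), f(e, e))), e)  →  cons(cons(cons(cons(e, e), cons(c, e)), cons(cons(e, c), f(e, e))), e)   [R1 at 1.1.2.1]
4. cons(cons(cons(cons(e, e), cons(c, e)), cons(cons(e, c), f(e, e))), e)  →  cons(cons(cons(cons(e, e), cons(c, e)), cons(cons(e, c), cons(e, e))), e)   [R3 at 1.2.2]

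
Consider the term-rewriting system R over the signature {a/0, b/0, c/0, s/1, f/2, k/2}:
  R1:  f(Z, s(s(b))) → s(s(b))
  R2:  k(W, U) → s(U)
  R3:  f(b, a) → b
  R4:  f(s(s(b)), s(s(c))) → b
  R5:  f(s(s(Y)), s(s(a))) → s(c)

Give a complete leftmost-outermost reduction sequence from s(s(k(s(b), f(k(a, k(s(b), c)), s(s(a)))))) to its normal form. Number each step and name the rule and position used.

1. s(s(k(s(b), f(k(a, k(s(b), c)), s(s(a))))))  →  s(s(s(f(k(a, k(s(b), c)), s(s(a))))))   [R2 at 1.1]
2. s(s(s(f(k(a, k(s(b), c)), s(s(a))))))  →  s(s(s(f(s(k(s(b), c)), s(s(a))))))   [R2 at 1.1.1.1]
3. s(s(s(f(s(k(s(b), c)), s(s(a))))))  →  s(s(s(f(s(s(c)), s(s(a))))))   [R2 at 1.1.1.1.1]
4. s(s(s(f(s(s(c)), s(s(a))))))  →  s(s(s(s(c))))   [R5 at 1.1.1]

s(s(s(s(c))))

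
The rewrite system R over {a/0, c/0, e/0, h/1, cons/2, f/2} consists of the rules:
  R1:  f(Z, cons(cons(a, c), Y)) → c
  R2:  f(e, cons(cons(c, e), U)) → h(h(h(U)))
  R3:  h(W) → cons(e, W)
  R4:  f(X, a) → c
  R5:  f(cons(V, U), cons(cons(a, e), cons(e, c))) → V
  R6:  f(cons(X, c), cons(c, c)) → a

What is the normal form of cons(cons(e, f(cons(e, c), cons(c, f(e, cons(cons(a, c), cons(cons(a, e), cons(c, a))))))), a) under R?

cons(cons(e, a), a)

1. cons(cons(e, f(cons(e, c), cons(c, f(e, cons(cons(a, c), cons(cons(a, e), cons(c, a))))))), a)  →  cons(cons(e, f(cons(e, c), cons(c, c))), a)   [R1 at 1.2.2.2]
2. cons(cons(e, f(cons(e, c), cons(c, c))), a)  →  cons(cons(e, a), a)   [R6 at 1.2]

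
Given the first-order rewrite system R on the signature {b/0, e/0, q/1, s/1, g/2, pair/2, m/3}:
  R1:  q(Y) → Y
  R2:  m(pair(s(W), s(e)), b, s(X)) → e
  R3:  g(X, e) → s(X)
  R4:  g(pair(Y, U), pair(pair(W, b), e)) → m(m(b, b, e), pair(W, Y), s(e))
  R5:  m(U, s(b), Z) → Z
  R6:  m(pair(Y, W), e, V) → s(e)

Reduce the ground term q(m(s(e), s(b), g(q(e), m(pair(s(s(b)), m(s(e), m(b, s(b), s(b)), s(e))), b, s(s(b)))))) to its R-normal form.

s(e)

1. q(m(s(e), s(b), g(q(e), m(pair(s(s(b)), m(s(e), m(b, s(b), s(b)), s(e))), b, s(s(b))))))  →  m(s(e), s(b), g(q(e), m(pair(s(s(b)), m(s(e), m(b, s(b), s(b)), s(e))), b, s(s(b)))))   [R1 at ε]
2. m(s(e), s(b), g(q(e), m(pair(s(s(b)), m(s(e), m(b, s(b), s(b)), s(e))), b, s(s(b)))))  →  g(q(e), m(pair(s(s(b)), m(s(e), m(b, s(b), s(b)), s(e))), b, s(s(b))))   [R5 at ε]
3. g(q(e), m(pair(s(s(b)), m(s(e), m(b, s(b), s(b)), s(e))), b, s(s(b))))  →  g(e, m(pair(s(s(b)), m(s(e), m(b, s(b), s(b)), s(e))), b, s(s(b))))   [R1 at 1]
4. g(e, m(pair(s(s(b)), m(s(e), m(b, s(b), s(b)), s(e))), b, s(s(b))))  →  g(e, m(pair(s(s(b)), m(s(e), s(b), s(e))), b, s(s(b))))   [R5 at 2.1.2.2]
5. g(e, m(pair(s(s(b)), m(s(e), s(b), s(e))), b, s(s(b))))  →  g(e, m(pair(s(s(b)), s(e)), b, s(s(b))))   [R5 at 2.1.2]
6. g(e, m(pair(s(s(b)), s(e)), b, s(s(b))))  →  g(e, e)   [R2 at 2]
7. g(e, e)  →  s(e)   [R3 at ε]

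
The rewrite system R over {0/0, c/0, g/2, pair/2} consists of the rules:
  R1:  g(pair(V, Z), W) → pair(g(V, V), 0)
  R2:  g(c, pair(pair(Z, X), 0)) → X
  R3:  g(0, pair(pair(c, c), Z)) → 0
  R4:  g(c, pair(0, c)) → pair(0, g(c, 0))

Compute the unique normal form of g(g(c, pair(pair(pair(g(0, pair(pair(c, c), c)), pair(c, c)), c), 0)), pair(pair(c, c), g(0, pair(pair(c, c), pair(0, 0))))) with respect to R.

1. g(g(c, pair(pair(pair(g(0, pair(pair(c, c), c)), pair(c, c)), c), 0)), pair(pair(c, c), g(0, pair(pair(c, c), pair(0, 0)))))  →  g(c, pair(pair(c, c), g(0, pair(pair(c, c), pair(0, 0)))))   [R2 at 1]
2. g(c, pair(pair(c, c), g(0, pair(pair(c, c), pair(0, 0)))))  →  g(c, pair(pair(c, c), 0))   [R3 at 2.2]
3. g(c, pair(pair(c, c), 0))  →  c   [R2 at ε]

c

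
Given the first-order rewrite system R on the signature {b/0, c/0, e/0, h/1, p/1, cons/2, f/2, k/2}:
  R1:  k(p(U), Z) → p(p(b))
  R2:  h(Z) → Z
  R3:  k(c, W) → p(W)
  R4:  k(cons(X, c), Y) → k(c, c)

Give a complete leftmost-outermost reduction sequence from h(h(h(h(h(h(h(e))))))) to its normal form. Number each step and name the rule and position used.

e

1. h(h(h(h(h(h(h(e)))))))  →  h(h(h(h(h(h(e))))))   [R2 at ε]
2. h(h(h(h(h(h(e))))))  →  h(h(h(h(h(e)))))   [R2 at ε]
3. h(h(h(h(h(e)))))  →  h(h(h(h(e))))   [R2 at ε]
4. h(h(h(h(e))))  →  h(h(h(e)))   [R2 at ε]
5. h(h(h(e)))  →  h(h(e))   [R2 at ε]
6. h(h(e))  →  h(e)   [R2 at ε]
7. h(e)  →  e   [R2 at ε]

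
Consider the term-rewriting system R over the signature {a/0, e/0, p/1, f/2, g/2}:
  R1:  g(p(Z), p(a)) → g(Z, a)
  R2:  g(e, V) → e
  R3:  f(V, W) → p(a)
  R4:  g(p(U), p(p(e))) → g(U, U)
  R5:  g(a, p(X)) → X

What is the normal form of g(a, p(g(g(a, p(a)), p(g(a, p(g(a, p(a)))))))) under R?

1. g(a, p(g(g(a, p(a)), p(g(a, p(g(a, p(a))))))))  →  g(g(a, p(a)), p(g(a, p(g(a, p(a))))))   [R5 at ε]
2. g(g(a, p(a)), p(g(a, p(g(a, p(a))))))  →  g(a, p(g(a, p(g(a, p(a))))))   [R5 at 1]
3. g(a, p(g(a, p(g(a, p(a))))))  →  g(a, p(g(a, p(a))))   [R5 at ε]
4. g(a, p(g(a, p(a))))  →  g(a, p(a))   [R5 at ε]
5. g(a, p(a))  →  a   [R5 at ε]

a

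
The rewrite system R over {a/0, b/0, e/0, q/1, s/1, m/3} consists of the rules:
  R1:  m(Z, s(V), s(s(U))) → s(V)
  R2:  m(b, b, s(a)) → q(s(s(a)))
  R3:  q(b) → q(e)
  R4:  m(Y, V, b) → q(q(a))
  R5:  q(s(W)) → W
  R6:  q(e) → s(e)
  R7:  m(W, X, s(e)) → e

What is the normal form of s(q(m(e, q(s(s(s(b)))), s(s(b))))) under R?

1. s(q(m(e, q(s(s(s(b)))), s(s(b)))))  →  s(q(m(e, s(s(b)), s(s(b)))))   [R5 at 1.1.2]
2. s(q(m(e, s(s(b)), s(s(b)))))  →  s(q(s(s(b))))   [R1 at 1.1]
3. s(q(s(s(b))))  →  s(s(b))   [R5 at 1]

s(s(b))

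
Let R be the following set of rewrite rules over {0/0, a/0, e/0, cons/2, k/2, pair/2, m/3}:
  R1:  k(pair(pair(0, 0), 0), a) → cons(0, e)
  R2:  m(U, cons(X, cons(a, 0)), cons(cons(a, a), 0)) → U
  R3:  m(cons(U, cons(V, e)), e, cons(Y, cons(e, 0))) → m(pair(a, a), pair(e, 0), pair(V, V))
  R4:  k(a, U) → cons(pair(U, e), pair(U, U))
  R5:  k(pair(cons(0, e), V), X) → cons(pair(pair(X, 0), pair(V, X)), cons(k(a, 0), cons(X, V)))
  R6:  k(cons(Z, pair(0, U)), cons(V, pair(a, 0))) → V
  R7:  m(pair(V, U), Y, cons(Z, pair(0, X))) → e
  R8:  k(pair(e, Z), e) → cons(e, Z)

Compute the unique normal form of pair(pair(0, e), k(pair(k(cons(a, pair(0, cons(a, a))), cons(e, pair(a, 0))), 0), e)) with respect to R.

1. pair(pair(0, e), k(pair(k(cons(a, pair(0, cons(a, a))), cons(e, pair(a, 0))), 0), e))  →  pair(pair(0, e), k(pair(e, 0), e))   [R6 at 2.1.1]
2. pair(pair(0, e), k(pair(e, 0), e))  →  pair(pair(0, e), cons(e, 0))   [R8 at 2]

pair(pair(0, e), cons(e, 0))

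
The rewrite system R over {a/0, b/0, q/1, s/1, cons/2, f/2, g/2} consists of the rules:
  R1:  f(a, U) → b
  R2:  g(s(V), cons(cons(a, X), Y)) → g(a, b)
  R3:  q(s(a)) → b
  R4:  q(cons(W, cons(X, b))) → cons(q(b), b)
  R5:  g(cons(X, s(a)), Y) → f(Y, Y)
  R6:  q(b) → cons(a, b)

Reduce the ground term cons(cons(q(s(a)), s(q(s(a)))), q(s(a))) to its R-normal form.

1. cons(cons(q(s(a)), s(q(s(a)))), q(s(a)))  →  cons(cons(b, s(q(s(a)))), q(s(a)))   [R3 at 1.1]
2. cons(cons(b, s(q(s(a)))), q(s(a)))  →  cons(cons(b, s(b)), q(s(a)))   [R3 at 1.2.1]
3. cons(cons(b, s(b)), q(s(a)))  →  cons(cons(b, s(b)), b)   [R3 at 2]

cons(cons(b, s(b)), b)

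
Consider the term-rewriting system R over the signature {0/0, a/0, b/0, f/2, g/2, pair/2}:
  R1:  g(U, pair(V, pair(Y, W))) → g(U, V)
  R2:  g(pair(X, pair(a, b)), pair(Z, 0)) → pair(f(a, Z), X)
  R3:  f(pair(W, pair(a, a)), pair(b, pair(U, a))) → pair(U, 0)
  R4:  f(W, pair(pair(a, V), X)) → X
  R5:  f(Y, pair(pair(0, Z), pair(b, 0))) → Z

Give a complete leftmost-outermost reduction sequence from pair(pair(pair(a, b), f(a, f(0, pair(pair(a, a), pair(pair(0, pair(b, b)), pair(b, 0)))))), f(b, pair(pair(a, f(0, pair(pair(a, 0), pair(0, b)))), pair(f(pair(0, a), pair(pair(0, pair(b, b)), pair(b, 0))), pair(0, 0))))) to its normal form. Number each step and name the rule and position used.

1. pair(pair(pair(a, b), f(a, f(0, pair(pair(a, a), pair(pair(0, pair(b, b)), pair(b, 0)))))), f(b, pair(pair(a, f(0, pair(pair(a, 0), pair(0, b)))), pair(f(pair(0, a), pair(pair(0, pair(b, b)), pair(b, 0))), pair(0, 0)))))  →  pair(pair(pair(a, b), f(a, pair(pair(0, pair(b, b)), pair(b, 0)))), f(b, pair(pair(a, f(0, pair(pair(a, 0), pair(0, b)))), pair(f(pair(0, a), pair(pair(0, pair(b, b)), pair(b, 0))), pair(0, 0)))))   [R4 at 1.2.2]
2. pair(pair(pair(a, b), f(a, pair(pair(0, pair(b, b)), pair(b, 0)))), f(b, pair(pair(a, f(0, pair(pair(a, 0), pair(0, b)))), pair(f(pair(0, a), pair(pair(0, pair(b, b)), pair(b, 0))), pair(0, 0)))))  →  pair(pair(pair(a, b), pair(b, b)), f(b, pair(pair(a, f(0, pair(pair(a, 0), pair(0, b)))), pair(f(pair(0, a), pair(pair(0, pair(b, b)), pair(b, 0))), pair(0, 0)))))   [R5 at 1.2]
3. pair(pair(pair(a, b), pair(b, b)), f(b, pair(pair(a, f(0, pair(pair(a, 0), pair(0, b)))), pair(f(pair(0, a), pair(pair(0, pair(b, b)), pair(b, 0))), pair(0, 0)))))  →  pair(pair(pair(a, b), pair(b, b)), pair(f(pair(0, a), pair(pair(0, pair(b, b)), pair(b, 0))), pair(0, 0)))   [R4 at 2]
4. pair(pair(pair(a, b), pair(b, b)), pair(f(pair(0, a), pair(pair(0, pair(b, b)), pair(b, 0))), pair(0, 0)))  →  pair(pair(pair(a, b), pair(b, b)), pair(pair(b, b), pair(0, 0)))   [R5 at 2.1]

pair(pair(pair(a, b), pair(b, b)), pair(pair(b, b), pair(0, 0)))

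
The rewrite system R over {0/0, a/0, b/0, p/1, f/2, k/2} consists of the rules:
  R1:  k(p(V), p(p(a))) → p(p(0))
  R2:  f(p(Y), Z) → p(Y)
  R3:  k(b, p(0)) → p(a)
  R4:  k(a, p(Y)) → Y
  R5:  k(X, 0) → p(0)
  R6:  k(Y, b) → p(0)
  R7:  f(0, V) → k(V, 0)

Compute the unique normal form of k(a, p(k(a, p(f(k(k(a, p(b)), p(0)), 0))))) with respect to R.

p(a)

1. k(a, p(k(a, p(f(k(k(a, p(b)), p(0)), 0)))))  →  k(a, p(f(k(k(a, p(b)), p(0)), 0)))   [R4 at ε]
2. k(a, p(f(k(k(a, p(b)), p(0)), 0)))  →  f(k(k(a, p(b)), p(0)), 0)   [R4 at ε]
3. f(k(k(a, p(b)), p(0)), 0)  →  f(k(b, p(0)), 0)   [R4 at 1.1]
4. f(k(b, p(0)), 0)  →  f(p(a), 0)   [R3 at 1]
5. f(p(a), 0)  →  p(a)   [R2 at ε]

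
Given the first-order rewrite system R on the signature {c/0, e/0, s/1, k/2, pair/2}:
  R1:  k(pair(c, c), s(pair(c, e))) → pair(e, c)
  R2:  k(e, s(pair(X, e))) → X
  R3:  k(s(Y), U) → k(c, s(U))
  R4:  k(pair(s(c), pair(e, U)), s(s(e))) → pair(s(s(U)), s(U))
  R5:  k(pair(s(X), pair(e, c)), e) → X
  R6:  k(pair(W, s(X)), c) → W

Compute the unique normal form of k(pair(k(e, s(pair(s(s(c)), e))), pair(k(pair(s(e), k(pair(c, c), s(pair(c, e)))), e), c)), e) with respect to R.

1. k(pair(k(e, s(pair(s(s(c)), e))), pair(k(pair(s(e), k(pair(c, c), s(pair(c, e)))), e), c)), e)  →  k(pair(s(s(c)), pair(k(pair(s(e), k(pair(c, c), s(pair(c, e)))), e), c)), e)   [R2 at 1.1]
2. k(pair(s(s(c)), pair(k(pair(s(e), k(pair(c, c), s(pair(c, e)))), e), c)), e)  →  k(pair(s(s(c)), pair(k(pair(s(e), pair(e, c)), e), c)), e)   [R1 at 1.2.1.1.2]
3. k(pair(s(s(c)), pair(k(pair(s(e), pair(e, c)), e), c)), e)  →  k(pair(s(s(c)), pair(e, c)), e)   [R5 at 1.2.1]
4. k(pair(s(s(c)), pair(e, c)), e)  →  s(c)   [R5 at ε]

s(c)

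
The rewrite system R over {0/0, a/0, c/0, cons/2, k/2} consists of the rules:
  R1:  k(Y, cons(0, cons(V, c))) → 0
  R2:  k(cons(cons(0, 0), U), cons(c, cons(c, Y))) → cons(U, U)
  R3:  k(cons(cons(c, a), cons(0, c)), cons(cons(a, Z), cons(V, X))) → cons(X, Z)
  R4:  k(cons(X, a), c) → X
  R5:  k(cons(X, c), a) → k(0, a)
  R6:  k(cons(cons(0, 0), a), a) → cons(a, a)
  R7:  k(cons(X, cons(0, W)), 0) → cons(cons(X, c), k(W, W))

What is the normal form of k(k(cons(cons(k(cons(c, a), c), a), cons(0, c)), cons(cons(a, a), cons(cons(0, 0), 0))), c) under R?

0

1. k(k(cons(cons(k(cons(c, a), c), a), cons(0, c)), cons(cons(a, a), cons(cons(0, 0), 0))), c)  →  k(k(cons(cons(c, a), cons(0, c)), cons(cons(a, a), cons(cons(0, 0), 0))), c)   [R4 at 1.1.1.1]
2. k(k(cons(cons(c, a), cons(0, c)), cons(cons(a, a), cons(cons(0, 0), 0))), c)  →  k(cons(0, a), c)   [R3 at 1]
3. k(cons(0, a), c)  →  0   [R4 at ε]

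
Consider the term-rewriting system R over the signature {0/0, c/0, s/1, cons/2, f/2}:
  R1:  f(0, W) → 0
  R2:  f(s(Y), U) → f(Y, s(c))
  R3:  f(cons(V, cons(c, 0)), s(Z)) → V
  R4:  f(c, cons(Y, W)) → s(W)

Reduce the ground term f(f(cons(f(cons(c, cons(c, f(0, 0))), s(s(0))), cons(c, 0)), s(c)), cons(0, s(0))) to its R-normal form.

1. f(f(cons(f(cons(c, cons(c, f(0, 0))), s(s(0))), cons(c, 0)), s(c)), cons(0, s(0)))  →  f(f(cons(c, cons(c, f(0, 0))), s(s(0))), cons(0, s(0)))   [R3 at 1]
2. f(f(cons(c, cons(c, f(0, 0))), s(s(0))), cons(0, s(0)))  →  f(f(cons(c, cons(c, 0)), s(s(0))), cons(0, s(0)))   [R1 at 1.1.2.2]
3. f(f(cons(c, cons(c, 0)), s(s(0))), cons(0, s(0)))  →  f(c, cons(0, s(0)))   [R3 at 1]
4. f(c, cons(0, s(0)))  →  s(s(0))   [R4 at ε]

s(s(0))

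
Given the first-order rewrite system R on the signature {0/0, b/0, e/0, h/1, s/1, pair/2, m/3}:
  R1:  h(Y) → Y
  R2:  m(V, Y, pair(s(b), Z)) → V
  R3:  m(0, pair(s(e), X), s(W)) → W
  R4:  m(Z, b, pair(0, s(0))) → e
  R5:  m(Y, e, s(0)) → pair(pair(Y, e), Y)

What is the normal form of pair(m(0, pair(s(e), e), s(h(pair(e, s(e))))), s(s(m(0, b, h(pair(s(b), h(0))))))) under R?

pair(pair(e, s(e)), s(s(0)))

1. pair(m(0, pair(s(e), e), s(h(pair(e, s(e))))), s(s(m(0, b, h(pair(s(b), h(0)))))))  →  pair(h(pair(e, s(e))), s(s(m(0, b, h(pair(s(b), h(0)))))))   [R3 at 1]
2. pair(h(pair(e, s(e))), s(s(m(0, b, h(pair(s(b), h(0)))))))  →  pair(pair(e, s(e)), s(s(m(0, b, h(pair(s(b), h(0)))))))   [R1 at 1]
3. pair(pair(e, s(e)), s(s(m(0, b, h(pair(s(b), h(0)))))))  →  pair(pair(e, s(e)), s(s(m(0, b, pair(s(b), h(0))))))   [R1 at 2.1.1.3]
4. pair(pair(e, s(e)), s(s(m(0, b, pair(s(b), h(0))))))  →  pair(pair(e, s(e)), s(s(0)))   [R2 at 2.1.1]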